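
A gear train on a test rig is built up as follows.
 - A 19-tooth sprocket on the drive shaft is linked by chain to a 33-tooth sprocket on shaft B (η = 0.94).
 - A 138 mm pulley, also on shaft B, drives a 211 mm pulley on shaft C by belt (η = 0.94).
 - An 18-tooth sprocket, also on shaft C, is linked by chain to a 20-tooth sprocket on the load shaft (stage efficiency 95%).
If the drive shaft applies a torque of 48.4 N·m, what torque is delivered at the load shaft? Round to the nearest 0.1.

119.9 N·m

Chain: ratio = 33/19 = 1.7368; torque at shaft B = 48.4 × 1.7368 × 0.94 = 79.019 N·m.
Belt: ratio = 211/138 = 1.529; torque at shaft C = 79.019 × 1.529 × 0.94 = 113.57 N·m.
Chain: ratio = 20/18 = 1.1111; torque at the load shaft = 113.57 × 1.1111 × 0.95 = 119.88 N·m.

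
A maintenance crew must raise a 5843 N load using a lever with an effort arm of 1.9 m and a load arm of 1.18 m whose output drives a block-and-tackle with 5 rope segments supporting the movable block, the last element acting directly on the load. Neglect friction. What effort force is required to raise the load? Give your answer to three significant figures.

726 N

Lever MA = effort arm / load arm = 1.9/1.18 = 1.6102.
Block-and-tackle MA = number of supporting rope parts = 5.
Combined ideal MA = 1.6102 × 5 = 8.0508.
Effort = load / MA = 5843 / 8.0508 = 725.76 N.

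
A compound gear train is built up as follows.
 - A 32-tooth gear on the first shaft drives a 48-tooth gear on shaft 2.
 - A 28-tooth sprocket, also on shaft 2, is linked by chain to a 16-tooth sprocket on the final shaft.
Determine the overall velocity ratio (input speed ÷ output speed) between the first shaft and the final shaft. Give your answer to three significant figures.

Each stage contributes driven/driver: gear mesh 48/32 = 1.5, chain 16/28 = 0.57143.
Overall: 1.5 × 0.57143 = 0.85714.

0.857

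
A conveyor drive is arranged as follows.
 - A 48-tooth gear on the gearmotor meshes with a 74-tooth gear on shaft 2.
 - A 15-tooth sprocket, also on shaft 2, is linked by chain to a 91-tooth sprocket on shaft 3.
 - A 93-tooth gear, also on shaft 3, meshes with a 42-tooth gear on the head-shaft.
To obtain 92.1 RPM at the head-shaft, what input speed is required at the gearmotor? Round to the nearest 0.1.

389.0 RPM

Overall ratio R = 1.5417 × 6.0667 × 0.45161 = 4.2238.
Required input speed = output speed × R = 92.1 × 4.2238 = 389.02 RPM.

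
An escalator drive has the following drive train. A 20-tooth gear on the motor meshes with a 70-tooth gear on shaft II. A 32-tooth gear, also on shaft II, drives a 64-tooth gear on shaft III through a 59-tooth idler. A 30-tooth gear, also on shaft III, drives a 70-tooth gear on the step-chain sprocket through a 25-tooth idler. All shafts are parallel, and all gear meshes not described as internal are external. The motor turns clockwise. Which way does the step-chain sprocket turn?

the motor → shaft II: external mesh, 1 reversal → CCW.
shaft II → shaft III: driver → idler → driven is 2 external meshes, 2 reversals → CCW.
shaft III → the step-chain sprocket: driver → idler → driven is 2 external meshes, 2 reversals → CCW.
5 reversals in total — an odd number — so the step-chain sprocket turns opposite to the motor.

counterclockwise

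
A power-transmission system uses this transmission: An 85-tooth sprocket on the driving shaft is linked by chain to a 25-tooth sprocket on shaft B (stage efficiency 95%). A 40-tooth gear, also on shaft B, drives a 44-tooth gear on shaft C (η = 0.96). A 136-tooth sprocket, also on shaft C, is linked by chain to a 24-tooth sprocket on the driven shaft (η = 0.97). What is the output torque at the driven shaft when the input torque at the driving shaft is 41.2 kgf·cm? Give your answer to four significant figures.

Chain: ratio = 25/85 = 0.29412; torque at shaft B = 41.2 × 0.29412 × 0.95 = 11.512 kgf·cm.
Gear mesh: ratio = 44/40 = 1.1; torque at shaft C = 11.512 × 1.1 × 0.96 = 12.156 kgf·cm.
Chain: ratio = 24/136 = 0.17647; torque at the driven shaft = 12.156 × 0.17647 × 0.97 = 2.0809 kgf·cm.

2.081 kgf·cm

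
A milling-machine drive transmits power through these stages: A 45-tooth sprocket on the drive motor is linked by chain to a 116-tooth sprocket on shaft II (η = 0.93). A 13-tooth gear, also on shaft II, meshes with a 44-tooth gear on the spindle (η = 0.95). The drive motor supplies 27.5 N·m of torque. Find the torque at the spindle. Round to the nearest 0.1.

chain 116/45 = 2.5778 → τ = 27.5·2.5778·0.93 = 65.927 N·m
gear mesh 44/13 = 3.3846 → τ = 65.927·3.3846·0.95 = 211.98 N·m

212.0 N·m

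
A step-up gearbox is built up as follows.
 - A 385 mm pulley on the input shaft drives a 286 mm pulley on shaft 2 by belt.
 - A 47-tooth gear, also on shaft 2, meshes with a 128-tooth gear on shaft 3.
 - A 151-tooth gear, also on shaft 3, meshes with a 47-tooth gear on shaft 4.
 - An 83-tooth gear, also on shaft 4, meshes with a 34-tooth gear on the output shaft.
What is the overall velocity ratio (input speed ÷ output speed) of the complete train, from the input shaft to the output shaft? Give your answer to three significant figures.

Each stage contributes driven/driver: belt 286/385 = 0.74286, gear mesh 128/47 = 2.7234, gear mesh 47/151 = 0.31126, gear mesh 34/83 = 0.40964.
Overall: 0.74286 × 2.7234 × 0.31126 × 0.40964 = 0.25795.

0.258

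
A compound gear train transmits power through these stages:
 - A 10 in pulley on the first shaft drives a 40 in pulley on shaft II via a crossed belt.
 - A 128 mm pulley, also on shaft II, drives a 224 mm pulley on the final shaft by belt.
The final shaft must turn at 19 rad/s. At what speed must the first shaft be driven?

Overall ratio R = 4 × 1.75 = 7.
Required input speed = output speed × R = 19 × 7 = 133 rad/s.

133 rad/s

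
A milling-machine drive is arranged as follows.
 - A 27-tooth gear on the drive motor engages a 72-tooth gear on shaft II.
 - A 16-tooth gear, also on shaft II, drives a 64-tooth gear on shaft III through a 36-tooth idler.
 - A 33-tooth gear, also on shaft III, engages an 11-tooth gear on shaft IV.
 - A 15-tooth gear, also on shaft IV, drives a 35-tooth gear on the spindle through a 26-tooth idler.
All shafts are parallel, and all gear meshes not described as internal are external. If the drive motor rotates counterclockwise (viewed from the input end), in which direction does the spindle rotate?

the drive motor → shaft II: external mesh, 1 reversal → CW.
shaft II → shaft III: driver → idler → driven is 2 external meshes, 2 reversals → CW.
shaft III → shaft IV: external mesh, 1 reversal → CCW.
shaft IV → the spindle: driver → idler → driven is 2 external meshes, 2 reversals → CCW.
6 reversals in total — an even number — so the spindle turns the same way as the drive motor.

counterclockwise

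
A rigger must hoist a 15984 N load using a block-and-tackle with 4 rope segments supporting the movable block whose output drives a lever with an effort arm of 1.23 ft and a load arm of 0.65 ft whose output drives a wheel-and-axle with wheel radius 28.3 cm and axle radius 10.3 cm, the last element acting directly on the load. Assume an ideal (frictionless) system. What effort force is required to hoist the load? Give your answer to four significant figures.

Block-and-tackle MA = number of supporting rope parts = 4.
Lever MA = effort arm / load arm = 1.23/0.65 = 1.8923.
Wheel-and-axle MA = R/r = 28.3/10.3 = 2.7476.
Combined ideal MA = 4 × 1.8923 × 2.7476 = 20.797.
Effort = load / MA = 15984 / 20.797 = 768.57 N.

768.6 N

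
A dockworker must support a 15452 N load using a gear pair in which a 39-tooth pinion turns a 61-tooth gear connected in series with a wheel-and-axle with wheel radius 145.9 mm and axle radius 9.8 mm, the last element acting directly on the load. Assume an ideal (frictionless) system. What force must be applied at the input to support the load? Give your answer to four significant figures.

663.6 N

Gear pair MA = 61/39 = 1.5641.
Wheel-and-axle MA = R/r = 145.9/9.8 = 14.888.
Combined ideal MA = 1.5641 × 14.888 = 23.286.
Effort = load / MA = 15452 / 23.286 = 663.58 N.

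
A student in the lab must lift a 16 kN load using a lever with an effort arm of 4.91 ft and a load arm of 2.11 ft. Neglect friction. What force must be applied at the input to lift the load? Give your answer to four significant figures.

6.876 kN

Lever MA = effort arm / load arm = 4.91/2.11 = 2.327.
Effort = load / MA = 16 / 2.327 = 6.8758 kN.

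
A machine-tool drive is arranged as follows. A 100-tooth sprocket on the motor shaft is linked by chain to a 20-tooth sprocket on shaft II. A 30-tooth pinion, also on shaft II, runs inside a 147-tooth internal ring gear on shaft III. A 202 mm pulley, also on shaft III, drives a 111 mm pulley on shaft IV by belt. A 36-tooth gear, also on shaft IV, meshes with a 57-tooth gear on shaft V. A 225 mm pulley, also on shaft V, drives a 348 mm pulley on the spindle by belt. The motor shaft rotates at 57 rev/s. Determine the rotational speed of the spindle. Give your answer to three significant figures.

43.2 rev/s

the motor shaft → shaft II (chain, 20/100): 57 ÷ 0.2 = 285 rev/s
shaft II → shaft III (internal gear, 147/30): 285 ÷ 4.9 = 58.163 rev/s
shaft III → shaft IV (belt, 111/202): 58.163 ÷ 0.5495 = 105.85 rev/s
shaft IV → shaft V (gear mesh, 57/36): 105.85 ÷ 1.5833 = 66.851 rev/s
shaft V → the spindle (belt, 348/225): 66.851 ÷ 1.5467 = 43.222 rev/s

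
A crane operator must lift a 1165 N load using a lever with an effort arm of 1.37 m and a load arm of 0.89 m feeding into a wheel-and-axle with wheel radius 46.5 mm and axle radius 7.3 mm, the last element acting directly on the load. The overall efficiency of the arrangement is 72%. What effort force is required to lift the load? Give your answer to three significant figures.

Lever MA = effort arm / load arm = 1.37/0.89 = 1.5393.
Wheel-and-axle MA = R/r = 46.5/7.3 = 6.3699.
Combined ideal MA = 1.5393 × 6.3699 = 9.8053.
Actual MA = 9.8053 × 0.72 = 7.0598.
Effort = load / actual MA = 1165 / 7.0598 = 165.02 N.

165 N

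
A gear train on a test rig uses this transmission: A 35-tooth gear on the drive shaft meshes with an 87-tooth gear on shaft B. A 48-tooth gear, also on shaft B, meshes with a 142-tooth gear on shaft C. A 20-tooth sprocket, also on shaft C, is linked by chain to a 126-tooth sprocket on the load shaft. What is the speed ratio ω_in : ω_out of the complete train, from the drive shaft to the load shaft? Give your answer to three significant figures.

Each stage contributes driven/driver: gear mesh 87/35 = 2.4857, gear mesh 142/48 = 2.9583, chain 126/20 = 6.3.
Overall: 2.4857 × 2.9583 × 6.3 = 46.328.

46.3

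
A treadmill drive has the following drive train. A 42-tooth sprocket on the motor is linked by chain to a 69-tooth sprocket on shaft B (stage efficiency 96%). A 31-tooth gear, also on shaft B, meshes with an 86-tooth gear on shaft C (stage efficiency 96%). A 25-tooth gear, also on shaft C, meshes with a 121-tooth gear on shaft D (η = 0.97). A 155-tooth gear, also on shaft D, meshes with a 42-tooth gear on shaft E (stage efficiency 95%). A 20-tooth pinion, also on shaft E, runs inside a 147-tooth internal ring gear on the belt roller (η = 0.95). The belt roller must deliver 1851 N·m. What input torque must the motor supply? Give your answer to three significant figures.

52.2 N·m

Overall ratio R = 1.6429 × 2.7742 × 4.84 × 0.27097 × 7.35 = 43.933; overall efficiency η = 0.96 × 0.96 × 0.97 × 0.95 × 0.95 = 0.8068.
Input torque = output torque / (R × η) = 1851 / (43.933 × 0.8068) = 52.223 N·m.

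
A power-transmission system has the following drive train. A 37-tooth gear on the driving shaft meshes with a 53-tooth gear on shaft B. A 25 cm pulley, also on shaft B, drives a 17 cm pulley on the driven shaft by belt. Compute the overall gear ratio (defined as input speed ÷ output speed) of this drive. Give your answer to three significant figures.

Each stage contributes driven/driver: gear mesh 53/37 = 1.4324, belt 17/25 = 0.68.
Overall: 1.4324 × 0.68 = 0.97405.

0.974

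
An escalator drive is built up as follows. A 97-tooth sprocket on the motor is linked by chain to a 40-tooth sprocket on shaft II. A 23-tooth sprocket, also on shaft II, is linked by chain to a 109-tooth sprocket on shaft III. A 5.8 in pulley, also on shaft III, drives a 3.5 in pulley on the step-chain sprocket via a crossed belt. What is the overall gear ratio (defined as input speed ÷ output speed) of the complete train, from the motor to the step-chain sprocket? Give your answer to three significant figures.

Each stage contributes driven/driver: chain 40/97 = 0.41237, chain 109/23 = 4.7391, belt 3.5/5.8 = 0.60345.
Overall: 0.41237 × 4.7391 × 0.60345 = 1.1793.

1.18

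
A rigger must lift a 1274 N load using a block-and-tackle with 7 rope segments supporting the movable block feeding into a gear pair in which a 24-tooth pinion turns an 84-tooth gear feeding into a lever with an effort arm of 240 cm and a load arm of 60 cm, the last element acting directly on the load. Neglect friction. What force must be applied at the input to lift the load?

Block-and-tackle MA = number of supporting rope parts = 7.
Gear pair MA = 84/24 = 3.5.
Lever MA = effort arm / load arm = 240/60 = 4.
Combined ideal MA = 7 × 3.5 × 4 = 98.
Effort = load / MA = 1274 / 98 = 13 N.

13 N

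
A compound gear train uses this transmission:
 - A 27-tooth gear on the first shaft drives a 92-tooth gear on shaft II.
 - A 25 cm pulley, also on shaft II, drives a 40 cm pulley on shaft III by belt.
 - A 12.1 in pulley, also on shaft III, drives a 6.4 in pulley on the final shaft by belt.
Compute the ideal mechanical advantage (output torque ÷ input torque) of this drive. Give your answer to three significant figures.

Each stage contributes driven/driver: gear mesh 92/27 = 3.4074, belt 40/25 = 1.6, belt 6.4/12.1 = 0.52893.
Overall: 3.4074 × 1.6 × 0.52893 = 2.8836.

2.88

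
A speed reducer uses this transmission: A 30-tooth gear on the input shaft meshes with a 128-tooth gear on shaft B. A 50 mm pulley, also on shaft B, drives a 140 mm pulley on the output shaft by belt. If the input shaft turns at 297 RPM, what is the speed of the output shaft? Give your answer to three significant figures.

24.9 RPM

gear mesh 128/30 = 4.2667 → 297/4.2667 = 69.609 RPM
belt 140/50 = 2.8 → 69.609/2.8 = 24.86 RPM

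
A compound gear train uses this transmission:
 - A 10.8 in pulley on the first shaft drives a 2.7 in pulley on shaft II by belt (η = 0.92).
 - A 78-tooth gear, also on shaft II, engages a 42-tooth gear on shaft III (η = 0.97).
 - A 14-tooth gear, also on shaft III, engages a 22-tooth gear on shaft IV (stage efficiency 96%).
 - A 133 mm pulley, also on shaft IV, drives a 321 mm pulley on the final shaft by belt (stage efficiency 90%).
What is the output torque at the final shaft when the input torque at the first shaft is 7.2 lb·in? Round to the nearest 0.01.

After the belt (2.7/10.8): 7.2 × 0.25 × 0.92 = 1.656 lb·in
After the gear mesh (42/78): 1.656 × 0.53846 × 0.97 = 0.86494 lb·in
After the gear mesh (22/14): 0.86494 × 1.5714 × 0.96 = 1.3048 lb·in
After the belt (321/133): 1.3048 × 2.4135 × 0.90 = 2.8343 lb·in

2.83 lb·in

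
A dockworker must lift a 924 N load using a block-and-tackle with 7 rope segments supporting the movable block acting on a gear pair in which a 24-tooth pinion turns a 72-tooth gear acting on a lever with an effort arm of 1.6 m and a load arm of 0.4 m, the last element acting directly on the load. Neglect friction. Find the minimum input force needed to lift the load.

11 N

Block-and-tackle MA = number of supporting rope parts = 7.
Gear pair MA = 72/24 = 3.
Lever MA = effort arm / load arm = 1.6/0.4 = 4.
Combined ideal MA = 7 × 3 × 4 = 84.
Effort = load / MA = 924 / 84 = 11 N.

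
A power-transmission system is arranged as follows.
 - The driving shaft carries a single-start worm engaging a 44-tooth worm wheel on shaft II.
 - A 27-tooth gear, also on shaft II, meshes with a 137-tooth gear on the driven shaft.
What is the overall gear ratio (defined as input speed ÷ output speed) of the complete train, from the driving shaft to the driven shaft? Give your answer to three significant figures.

223

Each stage contributes driven/driver: worm 44/1 = 44, gear mesh 137/27 = 5.0741.
Overall: 44 × 5.0741 = 223.26.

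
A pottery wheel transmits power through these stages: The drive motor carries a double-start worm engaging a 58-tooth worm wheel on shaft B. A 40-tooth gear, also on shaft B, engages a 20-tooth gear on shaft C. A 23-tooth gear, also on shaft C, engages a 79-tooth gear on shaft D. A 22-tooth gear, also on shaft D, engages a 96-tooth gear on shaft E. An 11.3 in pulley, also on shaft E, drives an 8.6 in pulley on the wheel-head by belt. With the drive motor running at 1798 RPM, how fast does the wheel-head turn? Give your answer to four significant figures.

10.87 RPM

the drive motor → shaft B (worm, 58/2): 1798 ÷ 29 = 62 RPM
shaft B → shaft C (gear mesh, 20/40): 62 ÷ 0.5 = 124 RPM
shaft C → shaft D (gear mesh, 79/23): 124 ÷ 3.4348 = 36.101 RPM
shaft D → shaft E (gear mesh, 96/22): 36.101 ÷ 4.3636 = 8.2732 RPM
shaft E → the wheel-head (belt, 8.6/11.3): 8.2732 ÷ 0.76106 = 10.871 RPM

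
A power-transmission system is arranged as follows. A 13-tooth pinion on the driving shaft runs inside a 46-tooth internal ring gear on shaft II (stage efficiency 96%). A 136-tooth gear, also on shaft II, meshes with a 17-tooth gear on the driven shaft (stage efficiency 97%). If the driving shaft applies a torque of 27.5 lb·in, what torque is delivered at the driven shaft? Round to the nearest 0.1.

11.3 lb·in

After the internal gear (46/13): 27.5 × 3.5385 × 0.96 = 93.415 lb·in
After the gear mesh (17/136): 93.415 × 0.125 × 0.97 = 11.327 lb·in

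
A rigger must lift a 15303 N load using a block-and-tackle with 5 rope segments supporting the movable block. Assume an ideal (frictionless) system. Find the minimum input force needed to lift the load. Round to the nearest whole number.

3061 N

Block-and-tackle MA = number of supporting rope parts = 5.
Effort = load / MA = 15303 / 5 = 3060.6 N.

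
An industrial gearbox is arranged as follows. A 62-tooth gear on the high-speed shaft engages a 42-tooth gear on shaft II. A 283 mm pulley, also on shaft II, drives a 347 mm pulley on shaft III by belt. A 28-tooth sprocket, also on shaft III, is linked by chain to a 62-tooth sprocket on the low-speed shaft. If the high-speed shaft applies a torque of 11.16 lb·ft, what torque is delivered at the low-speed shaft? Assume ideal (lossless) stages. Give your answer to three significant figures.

After the gear mesh (42/62): 11.16 × 0.67742 = 7.56 lb·ft
After the belt (347/283): 7.56 × 1.2261 = 9.2697 lb·ft
After the chain (62/28): 9.2697 × 2.2143 = 20.526 lb·ft

20.5 lb·ft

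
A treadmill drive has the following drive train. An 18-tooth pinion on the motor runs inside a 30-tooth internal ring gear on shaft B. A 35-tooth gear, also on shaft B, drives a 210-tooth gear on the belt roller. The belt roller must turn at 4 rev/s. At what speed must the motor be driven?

40 rev/s

Overall ratio R = 1.6667 × 6 = 10.
Required input speed = output speed × R = 4 × 10 = 40 rev/s.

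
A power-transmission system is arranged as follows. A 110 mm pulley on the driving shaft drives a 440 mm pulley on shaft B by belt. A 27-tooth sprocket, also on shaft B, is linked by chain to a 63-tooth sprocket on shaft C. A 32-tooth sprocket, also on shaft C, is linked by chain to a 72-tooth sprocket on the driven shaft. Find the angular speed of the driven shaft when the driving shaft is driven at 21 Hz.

1 Hz

the driving shaft → shaft B (belt, 440/110): 21 ÷ 4 = 5.25 Hz
shaft B → shaft C (chain, 63/27): 5.25 ÷ 2.3333 = 2.25 Hz
shaft C → the driven shaft (chain, 72/32): 2.25 ÷ 2.25 = 1 Hz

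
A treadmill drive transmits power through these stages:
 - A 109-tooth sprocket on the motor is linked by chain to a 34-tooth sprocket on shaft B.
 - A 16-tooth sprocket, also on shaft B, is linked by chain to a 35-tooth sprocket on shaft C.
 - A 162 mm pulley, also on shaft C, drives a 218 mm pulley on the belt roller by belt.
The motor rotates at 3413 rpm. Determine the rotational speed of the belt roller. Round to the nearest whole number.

3717 rpm

chain 34/109 = 0.31193 → 3413/0.31193 = 10942 rpm
chain 35/16 = 2.1875 → 10942/2.1875 = 5001.9 rpm
belt 218/162 = 1.3457 → 5001.9/1.3457 = 3717 rpm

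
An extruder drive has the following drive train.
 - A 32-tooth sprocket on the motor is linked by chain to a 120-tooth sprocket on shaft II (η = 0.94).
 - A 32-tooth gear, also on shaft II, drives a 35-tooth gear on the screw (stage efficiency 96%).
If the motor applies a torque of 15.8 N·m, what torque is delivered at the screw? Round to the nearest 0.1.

58.5 N·m

After the chain (120/32): 15.8 × 3.75 × 0.94 = 55.695 N·m
After the gear mesh (35/32): 55.695 × 1.0938 × 0.96 = 58.48 N·m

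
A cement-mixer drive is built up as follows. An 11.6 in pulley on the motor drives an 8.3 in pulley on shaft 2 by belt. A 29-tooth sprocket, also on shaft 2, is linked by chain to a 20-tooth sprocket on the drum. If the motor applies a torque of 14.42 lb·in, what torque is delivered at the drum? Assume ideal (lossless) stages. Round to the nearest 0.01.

belt 8.3/11.6 = 0.71552 → τ = 14.42·0.71552 = 10.318 lb·in
chain 20/29 = 0.68966 → τ = 10.318·0.68966 = 7.1157 lb·in

7.12 lb·in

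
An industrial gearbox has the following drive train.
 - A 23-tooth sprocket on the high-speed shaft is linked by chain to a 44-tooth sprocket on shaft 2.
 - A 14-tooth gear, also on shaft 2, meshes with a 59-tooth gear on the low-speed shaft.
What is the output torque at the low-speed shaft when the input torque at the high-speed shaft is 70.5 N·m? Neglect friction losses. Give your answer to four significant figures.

Chain: ratio = 44/23 = 1.913; torque at shaft 2 = 70.5 × 1.913 = 134.87 N·m.
Gear mesh: ratio = 59/14 = 4.2143; torque at the low-speed shaft = 134.87 × 4.2143 = 568.38 N·m.

568.4 N·m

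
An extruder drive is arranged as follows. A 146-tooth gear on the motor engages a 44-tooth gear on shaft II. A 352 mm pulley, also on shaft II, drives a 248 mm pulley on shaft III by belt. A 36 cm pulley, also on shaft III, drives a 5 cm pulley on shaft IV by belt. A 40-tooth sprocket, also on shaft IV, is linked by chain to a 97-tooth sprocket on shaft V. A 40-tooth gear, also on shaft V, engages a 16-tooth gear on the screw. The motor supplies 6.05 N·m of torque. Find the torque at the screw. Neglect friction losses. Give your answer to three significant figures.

0.173 N·m

Gear mesh: ratio = 44/146 = 0.30137; torque at shaft II = 6.05 × 0.30137 = 1.8233 N·m.
Belt: ratio = 248/352 = 0.70455; torque at shaft III = 1.8233 × 0.70455 = 1.2846 N·m.
Belt: ratio = 5/36 = 0.13889; torque at shaft IV = 1.2846 × 0.13889 = 0.17842 N·m.
Chain: ratio = 97/40 = 2.425; torque at shaft V = 0.17842 × 2.425 = 0.43266 N·m.
Gear mesh: ratio = 16/40 = 0.4; torque at the screw = 0.43266 × 0.4 = 0.17306 N·m.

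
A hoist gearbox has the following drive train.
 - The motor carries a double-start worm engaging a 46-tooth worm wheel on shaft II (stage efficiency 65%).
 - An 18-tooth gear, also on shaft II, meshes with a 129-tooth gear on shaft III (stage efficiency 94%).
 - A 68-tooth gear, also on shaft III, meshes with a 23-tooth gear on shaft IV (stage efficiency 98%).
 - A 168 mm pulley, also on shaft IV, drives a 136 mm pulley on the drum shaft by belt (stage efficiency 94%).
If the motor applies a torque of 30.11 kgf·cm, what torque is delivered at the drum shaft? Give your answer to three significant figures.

765 kgf·cm

worm 46/2 = 23 → τ = 30.11·23·0.65 = 450.14 kgf·cm
gear mesh 129/18 = 7.1667 → τ = 450.14·7.1667·0.94 = 3032.5 kgf·cm
gear mesh 23/68 = 0.33824 → τ = 3032.5·0.33824·0.98 = 1005.2 kgf·cm
belt 136/168 = 0.80952 → τ = 1005.2·0.80952·0.94 = 764.89 kgf·cm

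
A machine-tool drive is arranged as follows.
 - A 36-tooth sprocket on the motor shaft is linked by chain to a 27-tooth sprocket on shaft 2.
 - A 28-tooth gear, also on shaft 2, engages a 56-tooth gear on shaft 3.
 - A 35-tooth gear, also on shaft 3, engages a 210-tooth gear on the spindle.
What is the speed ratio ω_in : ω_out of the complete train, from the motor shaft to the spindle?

Each stage contributes driven/driver: chain 27/36 = 0.75, gear mesh 56/28 = 2, gear mesh 210/35 = 6.
Overall: 0.75 × 2 × 6 = 9.

9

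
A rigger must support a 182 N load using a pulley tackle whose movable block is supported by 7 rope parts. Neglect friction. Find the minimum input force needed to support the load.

Block-and-tackle MA = number of supporting rope parts = 7.
Effort = load / MA = 182 / 7 = 26 N.

26 N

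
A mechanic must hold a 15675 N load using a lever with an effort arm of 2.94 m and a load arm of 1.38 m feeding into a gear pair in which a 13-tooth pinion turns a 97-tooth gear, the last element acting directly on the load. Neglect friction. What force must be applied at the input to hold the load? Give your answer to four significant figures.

986.1 N

Lever MA = effort arm / load arm = 2.94/1.38 = 2.1304.
Gear pair MA = 97/13 = 7.4615.
Combined ideal MA = 2.1304 × 7.4615 = 15.896.
Effort = load / MA = 15675 / 15.896 = 986.08 N.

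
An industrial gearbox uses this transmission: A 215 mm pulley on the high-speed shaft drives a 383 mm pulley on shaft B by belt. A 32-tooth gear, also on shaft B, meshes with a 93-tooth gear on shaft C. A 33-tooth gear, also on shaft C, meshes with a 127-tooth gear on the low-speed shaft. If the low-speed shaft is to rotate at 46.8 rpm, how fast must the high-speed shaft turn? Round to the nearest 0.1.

Overall ratio R = 1.7814 × 2.9062 × 3.8485 = 19.924.
Required input speed = output speed × R = 46.8 × 19.924 = 932.46 rpm.

932.5 rpm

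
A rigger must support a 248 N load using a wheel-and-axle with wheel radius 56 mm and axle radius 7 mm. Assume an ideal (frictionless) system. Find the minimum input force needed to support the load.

Wheel-and-axle MA = R/r = 56/7 = 8.
Effort = load / MA = 248 / 8 = 31 N.

31 N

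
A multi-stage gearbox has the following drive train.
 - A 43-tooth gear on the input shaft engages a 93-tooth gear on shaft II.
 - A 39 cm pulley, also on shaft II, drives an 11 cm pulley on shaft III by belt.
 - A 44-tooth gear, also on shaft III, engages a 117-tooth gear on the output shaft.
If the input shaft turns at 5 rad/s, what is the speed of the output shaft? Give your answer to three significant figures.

3.08 rad/s

Gear mesh: ratio = 93/43 = 2.1628, so shaft II turns at 5 / 2.1628 = 2.3118 rad/s.
Belt: ratio = 11/39 = 0.28205, so shaft III turns at 2.3118 / 0.28205 = 8.1965 rad/s.
Gear mesh: ratio = 117/44 = 2.6591, so the output shaft turns at 8.1965 / 2.6591 = 3.0824 rad/s.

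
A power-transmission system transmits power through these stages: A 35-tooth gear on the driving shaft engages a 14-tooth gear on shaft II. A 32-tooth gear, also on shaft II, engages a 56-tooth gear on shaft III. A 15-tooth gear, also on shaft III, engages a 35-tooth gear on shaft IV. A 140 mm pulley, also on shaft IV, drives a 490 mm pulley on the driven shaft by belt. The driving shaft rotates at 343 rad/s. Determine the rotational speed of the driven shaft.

the driving shaft → shaft II (gear mesh, 14/35): 343 ÷ 0.4 = 857.5 rad/s
shaft II → shaft III (gear mesh, 56/32): 857.5 ÷ 1.75 = 490 rad/s
shaft III → shaft IV (gear mesh, 35/15): 490 ÷ 2.3333 = 210 rad/s
shaft IV → the driven shaft (belt, 490/140): 210 ÷ 3.5 = 60 rad/s

60 rad/s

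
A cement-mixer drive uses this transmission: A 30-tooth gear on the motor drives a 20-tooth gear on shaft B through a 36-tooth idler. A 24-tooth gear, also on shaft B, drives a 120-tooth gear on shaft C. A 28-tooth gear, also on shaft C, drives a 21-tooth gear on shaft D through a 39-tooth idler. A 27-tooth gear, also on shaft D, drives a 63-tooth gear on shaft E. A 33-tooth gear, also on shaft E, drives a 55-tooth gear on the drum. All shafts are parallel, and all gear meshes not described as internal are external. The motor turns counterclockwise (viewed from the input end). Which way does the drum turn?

clockwise

the motor → shaft B: driver → idler → driven is 2 external meshes, 2 reversals → CCW.
shaft B → shaft C: external mesh, 1 reversal → CW.
shaft C → shaft D: driver → idler → driven is 2 external meshes, 2 reversals → CW.
shaft D → shaft E: external mesh, 1 reversal → CCW.
shaft E → the drum: external mesh, 1 reversal → CW.
7 reversals in total — an odd number — so the drum turns opposite to the motor.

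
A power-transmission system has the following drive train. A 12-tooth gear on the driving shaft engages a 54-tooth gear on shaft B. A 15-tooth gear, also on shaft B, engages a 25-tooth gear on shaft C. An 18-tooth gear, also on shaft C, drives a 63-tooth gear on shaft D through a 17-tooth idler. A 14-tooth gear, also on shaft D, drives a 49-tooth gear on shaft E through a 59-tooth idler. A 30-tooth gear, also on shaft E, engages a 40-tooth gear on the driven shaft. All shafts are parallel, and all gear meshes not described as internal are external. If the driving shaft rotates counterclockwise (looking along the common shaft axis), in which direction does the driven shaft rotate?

the driving shaft → shaft B: external mesh, 1 reversal → CW.
shaft B → shaft C: external mesh, 1 reversal → CCW.
shaft C → shaft D: driver → idler → driven is 2 external meshes, 2 reversals → CCW.
shaft D → shaft E: driver → idler → driven is 2 external meshes, 2 reversals → CCW.
shaft E → the driven shaft: external mesh, 1 reversal → CW.
7 reversals in total — an odd number — so the driven shaft turns opposite to the driving shaft.

clockwise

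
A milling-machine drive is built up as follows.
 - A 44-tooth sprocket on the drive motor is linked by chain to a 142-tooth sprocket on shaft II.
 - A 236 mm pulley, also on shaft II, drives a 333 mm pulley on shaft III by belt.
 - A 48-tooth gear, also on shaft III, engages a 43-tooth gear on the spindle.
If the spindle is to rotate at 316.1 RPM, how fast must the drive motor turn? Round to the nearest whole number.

1289 RPM

Overall ratio R = 3.2273 × 1.411 × 0.89583 = 4.0794.
Required input speed = output speed × R = 316.1 × 4.0794 = 1289.5 RPM.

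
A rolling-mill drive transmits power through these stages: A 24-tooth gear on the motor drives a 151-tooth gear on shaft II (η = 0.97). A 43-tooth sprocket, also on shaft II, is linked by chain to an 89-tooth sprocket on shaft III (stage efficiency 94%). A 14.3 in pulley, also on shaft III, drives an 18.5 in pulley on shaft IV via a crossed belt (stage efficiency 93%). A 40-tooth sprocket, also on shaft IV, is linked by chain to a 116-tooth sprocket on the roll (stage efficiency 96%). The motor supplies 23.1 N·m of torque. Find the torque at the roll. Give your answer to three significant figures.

Gear mesh: ratio = 151/24 = 6.2917; torque at shaft II = 23.1 × 6.2917 × 0.97 = 140.98 N·m.
Chain: ratio = 89/43 = 2.0698; torque at shaft III = 140.98 × 2.0698 × 0.94 = 274.28 N·m.
Belt: ratio = 18.5/14.3 = 1.2937; torque at shaft IV = 274.28 × 1.2937 × 0.93 = 330 N·m.
Chain: ratio = 116/40 = 2.9; torque at the roll = 330 × 2.9 × 0.96 = 918.73 N·m.

919 N·m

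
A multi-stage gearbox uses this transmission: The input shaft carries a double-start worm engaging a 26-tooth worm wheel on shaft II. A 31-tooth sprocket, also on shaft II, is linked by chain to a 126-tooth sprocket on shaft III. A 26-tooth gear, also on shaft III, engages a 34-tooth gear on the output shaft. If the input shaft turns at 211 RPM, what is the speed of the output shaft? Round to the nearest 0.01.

Worm: ratio = 26/2 = 13, so shaft II turns at 211 / 13 = 16.231 RPM.
Chain: ratio = 126/31 = 4.0645, so shaft III turns at 16.231 / 4.0645 = 3.9933 RPM.
Gear mesh: ratio = 34/26 = 1.3077, so the output shaft turns at 3.9933 / 1.3077 = 3.0537 RPM.

3.05 RPM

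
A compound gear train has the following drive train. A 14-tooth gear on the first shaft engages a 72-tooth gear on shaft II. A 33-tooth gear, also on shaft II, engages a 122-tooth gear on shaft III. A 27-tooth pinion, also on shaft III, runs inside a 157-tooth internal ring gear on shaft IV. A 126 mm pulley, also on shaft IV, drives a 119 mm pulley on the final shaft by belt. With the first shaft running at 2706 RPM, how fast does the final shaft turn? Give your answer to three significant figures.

the first shaft → shaft II (gear mesh, 72/14): 2706 ÷ 5.1429 = 526.17 RPM
shaft II → shaft III (gear mesh, 122/33): 526.17 ÷ 3.697 = 142.32 RPM
shaft III → shaft IV (internal gear, 157/27): 142.32 ÷ 5.8148 = 24.476 RPM
shaft IV → the final shaft (belt, 119/126): 24.476 ÷ 0.94444 = 25.916 RPM

25.9 RPM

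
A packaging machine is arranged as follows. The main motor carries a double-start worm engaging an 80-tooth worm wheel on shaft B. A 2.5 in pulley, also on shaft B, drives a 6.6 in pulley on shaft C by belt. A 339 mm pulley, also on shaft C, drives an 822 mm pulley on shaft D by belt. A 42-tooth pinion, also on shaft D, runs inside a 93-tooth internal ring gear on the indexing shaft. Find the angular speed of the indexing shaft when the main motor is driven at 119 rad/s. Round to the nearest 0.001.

the main motor → shaft B (worm, 80/2): 119 ÷ 40 = 2.975 rad/s
shaft B → shaft C (belt, 6.6/2.5): 2.975 ÷ 2.64 = 1.1269 rad/s
shaft C → shaft D (belt, 822/339): 1.1269 ÷ 2.4248 = 0.46474 rad/s
shaft D → the indexing shaft (internal gear, 93/42): 0.46474 ÷ 2.2143 = 0.20988 rad/s

0.210 rad/s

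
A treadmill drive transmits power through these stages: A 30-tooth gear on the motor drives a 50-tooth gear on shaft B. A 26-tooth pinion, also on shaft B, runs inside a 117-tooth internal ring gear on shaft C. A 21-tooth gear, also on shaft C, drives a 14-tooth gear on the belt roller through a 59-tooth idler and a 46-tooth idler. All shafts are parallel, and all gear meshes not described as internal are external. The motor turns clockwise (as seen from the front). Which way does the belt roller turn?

the motor → shaft B: external mesh, 1 reversal → CCW.
shaft B → shaft C: internal mesh, same direction → CCW.
shaft C → the belt roller: driver → idler → idler → driven is 3 external meshes, 3 reversals → CW.
4 reversals in total — an even number — so the belt roller turns the same way as the motor.

clockwise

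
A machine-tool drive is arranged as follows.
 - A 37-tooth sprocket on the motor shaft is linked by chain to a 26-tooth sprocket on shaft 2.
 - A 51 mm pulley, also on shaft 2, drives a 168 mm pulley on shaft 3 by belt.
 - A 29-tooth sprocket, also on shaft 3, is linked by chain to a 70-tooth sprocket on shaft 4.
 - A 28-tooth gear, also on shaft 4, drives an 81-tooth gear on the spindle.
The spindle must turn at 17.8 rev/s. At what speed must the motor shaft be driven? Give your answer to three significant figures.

288 rev/s

Overall ratio R = 0.7027 × 3.2941 × 2.4138 × 2.8929 = 16.164.
Required input speed = output speed × R = 17.8 × 16.164 = 287.71 rev/s.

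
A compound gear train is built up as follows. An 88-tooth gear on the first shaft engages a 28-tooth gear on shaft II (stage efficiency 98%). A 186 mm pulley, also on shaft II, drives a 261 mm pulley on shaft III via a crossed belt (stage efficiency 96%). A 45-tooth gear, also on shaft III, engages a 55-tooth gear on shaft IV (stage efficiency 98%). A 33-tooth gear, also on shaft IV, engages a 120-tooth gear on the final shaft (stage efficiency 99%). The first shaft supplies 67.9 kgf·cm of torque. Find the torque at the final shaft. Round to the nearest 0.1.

Gear mesh: ratio = 28/88 = 0.31818; torque at shaft II = 67.9 × 0.31818 × 0.98 = 21.172 kgf·cm.
Belt: ratio = 261/186 = 1.4032; torque at shaft III = 21.172 × 1.4032 × 0.96 = 28.521 kgf·cm.
Gear mesh: ratio = 55/45 = 1.2222; torque at shaft IV = 28.521 × 1.2222 × 0.98 = 34.162 kgf·cm.
Gear mesh: ratio = 120/33 = 3.6364; torque at the final shaft = 34.162 × 3.6364 × 0.99 = 122.98 kgf·cm.

123.0 kgf·cm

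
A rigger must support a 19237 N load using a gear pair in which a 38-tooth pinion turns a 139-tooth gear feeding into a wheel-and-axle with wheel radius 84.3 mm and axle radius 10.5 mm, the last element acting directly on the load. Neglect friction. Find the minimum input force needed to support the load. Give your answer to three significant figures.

Gear pair MA = 139/38 = 3.6579.
Wheel-and-axle MA = R/r = 84.3/10.5 = 8.0286.
Combined ideal MA = 3.6579 × 8.0286 = 29.368.
Effort = load / MA = 19237 / 29.368 = 655.04 N.

655 N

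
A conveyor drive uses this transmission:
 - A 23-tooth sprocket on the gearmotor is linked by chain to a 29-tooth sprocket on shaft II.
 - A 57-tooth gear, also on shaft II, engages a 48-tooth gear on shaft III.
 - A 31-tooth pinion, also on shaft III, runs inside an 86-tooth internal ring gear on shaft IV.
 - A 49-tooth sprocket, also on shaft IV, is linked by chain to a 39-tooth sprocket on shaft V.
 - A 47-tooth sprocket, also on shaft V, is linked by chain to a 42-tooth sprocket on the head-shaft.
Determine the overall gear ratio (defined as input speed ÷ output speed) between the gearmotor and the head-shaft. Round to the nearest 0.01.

Each stage contributes driven/driver: chain 29/23 = 1.2609, gear mesh 48/57 = 0.84211, internal gear 86/31 = 2.7742, chain 39/49 = 0.79592, chain 42/47 = 0.89362.
Overall: 1.2609 × 0.84211 × 2.7742 × 0.79592 × 0.89362 = 2.095.

2.10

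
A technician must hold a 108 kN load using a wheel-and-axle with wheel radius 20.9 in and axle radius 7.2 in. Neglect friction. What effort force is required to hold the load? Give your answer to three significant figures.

37.2 kN

Wheel-and-axle MA = R/r = 20.9/7.2 = 2.9028.
Effort = load / MA = 108 / 2.9028 = 37.206 kN.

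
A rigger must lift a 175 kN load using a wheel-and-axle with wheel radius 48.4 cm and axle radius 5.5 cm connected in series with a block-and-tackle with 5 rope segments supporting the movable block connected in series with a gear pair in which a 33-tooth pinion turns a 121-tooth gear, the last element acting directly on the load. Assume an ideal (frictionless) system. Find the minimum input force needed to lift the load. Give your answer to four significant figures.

Wheel-and-axle MA = R/r = 48.4/5.5 = 8.8.
Block-and-tackle MA = number of supporting rope parts = 5.
Gear pair MA = 121/33 = 3.6667.
Combined ideal MA = 8.8 × 5 × 3.6667 = 161.33.
Effort = load / MA = 175 / 161.33 = 1.0847 kN.

1.085 kN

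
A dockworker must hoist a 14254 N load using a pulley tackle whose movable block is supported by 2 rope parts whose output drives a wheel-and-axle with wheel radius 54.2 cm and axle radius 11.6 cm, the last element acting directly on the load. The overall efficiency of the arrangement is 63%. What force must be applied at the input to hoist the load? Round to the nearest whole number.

Block-and-tackle MA = number of supporting rope parts = 2.
Wheel-and-axle MA = R/r = 54.2/11.6 = 4.6724.
Combined ideal MA = 2 × 4.6724 = 9.3448.
Actual MA = 9.3448 × 0.63 = 5.8872.
Effort = load / actual MA = 14254 / 5.8872 = 2421.2 N.

2421 N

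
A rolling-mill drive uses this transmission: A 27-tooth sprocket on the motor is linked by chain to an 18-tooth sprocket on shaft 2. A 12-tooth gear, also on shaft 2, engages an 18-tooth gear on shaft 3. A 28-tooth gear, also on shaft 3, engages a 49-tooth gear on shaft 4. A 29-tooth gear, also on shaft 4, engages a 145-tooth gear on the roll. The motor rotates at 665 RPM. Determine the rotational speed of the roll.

76 RPM

chain 18/27 = 0.66667 → 665/0.66667 = 997.5 RPM
gear mesh 18/12 = 1.5 → 997.5/1.5 = 665 RPM
gear mesh 49/28 = 1.75 → 665/1.75 = 380 RPM
gear mesh 145/29 = 5 → 380/5 = 76 RPM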